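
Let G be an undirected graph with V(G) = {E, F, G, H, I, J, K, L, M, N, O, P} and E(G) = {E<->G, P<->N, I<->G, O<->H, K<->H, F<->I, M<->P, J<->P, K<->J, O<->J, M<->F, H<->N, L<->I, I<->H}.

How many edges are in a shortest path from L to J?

Distance 0: L.
Distance 1: I.
Distance 2: F, G, H.
Distance 3: E, K, M, N, O.
Distance 4: J, P — contains J.

4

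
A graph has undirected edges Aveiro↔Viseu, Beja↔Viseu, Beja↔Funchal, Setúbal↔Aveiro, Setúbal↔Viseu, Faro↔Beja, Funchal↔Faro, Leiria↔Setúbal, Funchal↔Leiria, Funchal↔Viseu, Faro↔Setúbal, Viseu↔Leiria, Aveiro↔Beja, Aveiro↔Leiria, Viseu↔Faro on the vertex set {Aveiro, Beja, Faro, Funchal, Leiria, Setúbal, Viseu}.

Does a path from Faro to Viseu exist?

Explore from Faro.
Distance 1: reach Beja, Funchal, Setúbal, Viseu.
Found Viseu.

Yes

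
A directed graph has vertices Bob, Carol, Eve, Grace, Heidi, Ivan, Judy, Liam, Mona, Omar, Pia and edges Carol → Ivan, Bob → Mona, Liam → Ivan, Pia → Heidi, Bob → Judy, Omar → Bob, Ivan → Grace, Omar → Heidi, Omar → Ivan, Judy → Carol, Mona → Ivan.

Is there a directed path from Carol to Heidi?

No

Explore from Carol.
Distance 1: reach Ivan.
Distance 2: reach Grace.
The search from Carol is exhausted; no directed path reaches Heidi.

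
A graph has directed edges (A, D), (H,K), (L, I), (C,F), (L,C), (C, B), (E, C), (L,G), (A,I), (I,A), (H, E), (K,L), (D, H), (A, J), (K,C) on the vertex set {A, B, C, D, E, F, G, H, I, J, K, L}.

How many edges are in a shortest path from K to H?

5

Distance 0: K.
Distance 1: C, L.
Distance 2: B, F, G, I.
Distance 3: A.
Distance 4: D, J.
Distance 5: H — contains H.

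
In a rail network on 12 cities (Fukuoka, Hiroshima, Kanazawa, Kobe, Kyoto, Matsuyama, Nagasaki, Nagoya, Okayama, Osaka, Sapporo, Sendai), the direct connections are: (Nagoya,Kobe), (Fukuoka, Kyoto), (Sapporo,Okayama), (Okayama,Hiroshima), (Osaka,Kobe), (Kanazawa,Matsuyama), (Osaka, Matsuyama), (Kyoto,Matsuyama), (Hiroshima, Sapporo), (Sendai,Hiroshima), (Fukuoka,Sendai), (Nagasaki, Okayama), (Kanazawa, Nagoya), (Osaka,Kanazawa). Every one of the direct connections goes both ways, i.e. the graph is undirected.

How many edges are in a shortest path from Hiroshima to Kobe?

6

Distance 0: Hiroshima.
Distance 1: Okayama, Sapporo, Sendai.
Distance 2: Fukuoka, Nagasaki.
Distance 3: Kyoto.
Distance 4: Matsuyama.
Distance 5: Kanazawa, Osaka.
Distance 6: Kobe, Nagoya — contains Kobe.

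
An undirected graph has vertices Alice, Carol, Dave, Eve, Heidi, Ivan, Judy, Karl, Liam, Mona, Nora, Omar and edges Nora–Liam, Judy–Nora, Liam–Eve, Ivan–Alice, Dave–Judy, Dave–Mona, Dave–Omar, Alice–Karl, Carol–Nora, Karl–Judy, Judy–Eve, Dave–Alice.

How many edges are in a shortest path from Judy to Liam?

2

Distance 0: Judy.
Distance 1: Dave, Eve, Karl, Nora.
Distance 2: Alice, Carol, Liam, Mona, Omar — contains Liam.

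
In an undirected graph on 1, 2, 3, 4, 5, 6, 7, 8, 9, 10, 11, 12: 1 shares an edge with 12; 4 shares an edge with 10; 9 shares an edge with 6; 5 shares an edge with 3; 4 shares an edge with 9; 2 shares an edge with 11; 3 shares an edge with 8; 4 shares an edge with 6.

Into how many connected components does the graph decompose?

5

From 1: component {1, 12}.
From 2: component {2, 11}.
From 3: component {3, 5, 8}.
From 4: component {4, 6, 9, 10}.
From 7: component {7}.
That's 5 components.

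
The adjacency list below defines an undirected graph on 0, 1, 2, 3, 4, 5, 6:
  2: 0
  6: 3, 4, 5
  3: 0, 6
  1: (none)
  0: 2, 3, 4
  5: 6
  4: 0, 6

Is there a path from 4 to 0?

Explore from 4.
Distance 1: reach 0, 6.
Found 0.

Yes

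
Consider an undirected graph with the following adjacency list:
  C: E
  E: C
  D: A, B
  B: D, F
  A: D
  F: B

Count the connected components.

From A: component {A, B, D, F}.
From C: component {C, E}.
That's 2 components.

2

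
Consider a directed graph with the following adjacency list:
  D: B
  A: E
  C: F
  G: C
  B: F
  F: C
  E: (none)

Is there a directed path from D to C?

Yes

Explore from D.
Distance 1: reach B.
Distance 2: reach F.
Distance 3: reach C.
Found C.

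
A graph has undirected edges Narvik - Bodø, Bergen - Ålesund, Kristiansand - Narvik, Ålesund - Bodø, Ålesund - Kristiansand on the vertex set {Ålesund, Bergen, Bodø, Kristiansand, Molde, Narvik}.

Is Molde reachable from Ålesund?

No

Explore from Ålesund.
Distance 1: reach Bergen, Bodø, Kristiansand.
Distance 2: reach Narvik.
The search is exhausted without reaching Molde; it lies in a different component.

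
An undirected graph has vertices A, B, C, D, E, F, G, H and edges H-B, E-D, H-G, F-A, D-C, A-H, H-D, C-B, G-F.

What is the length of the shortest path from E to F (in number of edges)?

4

Distance 0: E.
Distance 1: D.
Distance 2: C, H.
Distance 3: A, B, G.
Distance 4: F — contains F.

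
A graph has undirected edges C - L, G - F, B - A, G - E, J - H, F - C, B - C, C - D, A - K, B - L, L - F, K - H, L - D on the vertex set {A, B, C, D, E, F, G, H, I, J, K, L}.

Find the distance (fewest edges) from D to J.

6

Distance 0: D.
Distance 1: C, L.
Distance 2: B, F.
Distance 3: A, G.
Distance 4: E, K.
Distance 5: H.
Distance 6: J — contains J.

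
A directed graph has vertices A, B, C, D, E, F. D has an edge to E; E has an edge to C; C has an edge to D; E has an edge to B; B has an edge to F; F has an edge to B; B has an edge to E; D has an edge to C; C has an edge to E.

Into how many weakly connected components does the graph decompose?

2

From A: component {A}.
From B: component {B, C, D, E, F}.
That's 2 components.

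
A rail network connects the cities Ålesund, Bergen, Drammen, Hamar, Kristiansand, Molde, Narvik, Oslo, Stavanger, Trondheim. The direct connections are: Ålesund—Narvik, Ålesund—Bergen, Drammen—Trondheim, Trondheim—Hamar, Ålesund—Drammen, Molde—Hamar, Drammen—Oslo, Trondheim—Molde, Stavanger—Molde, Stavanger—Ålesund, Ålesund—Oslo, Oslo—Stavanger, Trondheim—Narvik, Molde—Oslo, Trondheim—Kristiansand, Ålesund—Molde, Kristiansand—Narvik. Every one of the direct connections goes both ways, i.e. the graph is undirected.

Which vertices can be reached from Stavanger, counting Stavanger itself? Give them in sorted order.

Start at Stavanger.
Its neighbours: Ålesund, Molde, Oslo.
Then their neighbours: Bergen, Drammen, Hamar, Narvik, Trondheim.
Then next layer: Kristiansand.
Every vertex is now reached.

Ålesund, Bergen, Drammen, Hamar, Kristiansand, Molde, Narvik, Oslo, Stavanger, Trondheim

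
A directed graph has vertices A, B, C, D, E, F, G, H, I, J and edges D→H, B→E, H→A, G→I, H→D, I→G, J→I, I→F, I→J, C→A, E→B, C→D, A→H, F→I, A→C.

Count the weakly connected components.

From A: component {A, C, D, H}.
From B: component {B, E}.
From F: component {F, G, I, J}.
That's 3 components.

3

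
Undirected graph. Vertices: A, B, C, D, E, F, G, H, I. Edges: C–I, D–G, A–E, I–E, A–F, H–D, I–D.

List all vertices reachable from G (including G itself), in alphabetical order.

Start at G.
Its neighbours: D.
Then their neighbours: H, I.
Then next layer: C, E.
Then next layer: A.
Then next layer: F.
Nothing further is reachable.

A, C, D, E, F, G, H, I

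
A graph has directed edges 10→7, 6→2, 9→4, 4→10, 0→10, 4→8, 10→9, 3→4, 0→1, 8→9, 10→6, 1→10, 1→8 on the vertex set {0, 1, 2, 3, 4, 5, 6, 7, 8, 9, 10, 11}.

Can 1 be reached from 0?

Yes

Explore from 0.
Distance 1: reach 1, 10.
Found 1.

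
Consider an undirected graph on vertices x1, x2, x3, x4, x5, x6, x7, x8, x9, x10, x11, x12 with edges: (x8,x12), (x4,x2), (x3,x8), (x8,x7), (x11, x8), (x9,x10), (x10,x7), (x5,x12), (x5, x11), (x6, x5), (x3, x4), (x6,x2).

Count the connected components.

2

From x1: component {x1}.
From x2: component {x2, x3, x4, x5, x6, x7, x8, x9, x10, x11, x12}.
That's 2 components.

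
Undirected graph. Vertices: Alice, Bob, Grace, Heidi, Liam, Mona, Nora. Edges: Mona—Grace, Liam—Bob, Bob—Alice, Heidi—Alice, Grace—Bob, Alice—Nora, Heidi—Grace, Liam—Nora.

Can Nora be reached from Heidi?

Explore from Heidi.
Distance 1: reach Alice, Grace.
Distance 2: reach Bob, Mona, Nora.
Found Nora.

Yes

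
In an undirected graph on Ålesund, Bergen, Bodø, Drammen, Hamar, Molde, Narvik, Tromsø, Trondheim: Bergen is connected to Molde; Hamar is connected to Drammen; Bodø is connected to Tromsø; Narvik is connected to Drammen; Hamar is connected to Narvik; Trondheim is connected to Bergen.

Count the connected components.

4

From Ålesund: component {Ålesund}.
From Bergen: component {Bergen, Molde, Trondheim}.
From Bodø: component {Bodø, Tromsø}.
From Drammen: component {Drammen, Hamar, Narvik}.
That's 4 components.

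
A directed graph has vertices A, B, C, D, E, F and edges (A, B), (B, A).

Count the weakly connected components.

5

From A: component {A, B}.
From C: component {C}.
From D: component {D}.
From E: component {E}.
From F: component {F}.
That's 5 components.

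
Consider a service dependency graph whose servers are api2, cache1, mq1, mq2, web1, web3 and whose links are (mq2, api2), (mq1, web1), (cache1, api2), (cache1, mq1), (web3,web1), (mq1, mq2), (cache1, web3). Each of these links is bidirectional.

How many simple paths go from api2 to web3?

api2–cache1–mq1–web1–web3
api2–cache1–web3
api2–mq2–mq1–cache1–web3
api2–mq2–mq1–web1–web3

4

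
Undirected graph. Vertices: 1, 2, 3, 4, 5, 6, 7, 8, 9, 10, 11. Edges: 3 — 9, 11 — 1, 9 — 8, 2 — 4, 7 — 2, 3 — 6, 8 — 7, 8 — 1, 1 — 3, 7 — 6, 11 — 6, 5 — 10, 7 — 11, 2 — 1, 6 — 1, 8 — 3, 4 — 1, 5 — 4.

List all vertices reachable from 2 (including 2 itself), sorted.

Start at 2.
Its neighbours: 1, 4, 7.
Then their neighbours: 3, 5, 6, 8, 11.
Then next layer: 9, 10.
Every vertex is now reached.

1, 2, 3, 4, 5, 6, 7, 8, 9, 10, 11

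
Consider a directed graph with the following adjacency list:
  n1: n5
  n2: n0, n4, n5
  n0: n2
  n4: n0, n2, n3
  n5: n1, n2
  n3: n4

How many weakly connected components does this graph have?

1

From n0: component {n0, n1, n2, n3, n4, n5}.
That's 1 component.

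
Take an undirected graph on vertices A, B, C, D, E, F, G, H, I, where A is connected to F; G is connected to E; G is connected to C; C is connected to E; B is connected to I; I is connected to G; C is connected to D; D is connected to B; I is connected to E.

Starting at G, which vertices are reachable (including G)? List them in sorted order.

Start at G.
Its neighbours: C, E, I.
Then their neighbours: B, D.
Nothing further is reachable.

B, C, D, E, G, I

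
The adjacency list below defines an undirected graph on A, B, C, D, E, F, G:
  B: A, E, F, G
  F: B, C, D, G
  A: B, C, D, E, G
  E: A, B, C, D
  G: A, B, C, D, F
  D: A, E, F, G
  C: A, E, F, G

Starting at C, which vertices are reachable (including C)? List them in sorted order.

Start at C.
Its neighbours: A, E, F, G.
Then their neighbours: B, D.
Every vertex is now reached.

A, B, C, D, E, F, G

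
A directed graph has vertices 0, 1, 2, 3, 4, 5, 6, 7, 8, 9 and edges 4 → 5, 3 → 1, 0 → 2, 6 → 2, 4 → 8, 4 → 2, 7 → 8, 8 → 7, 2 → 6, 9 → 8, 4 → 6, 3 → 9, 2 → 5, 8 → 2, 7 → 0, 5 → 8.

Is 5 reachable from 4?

Yes

Explore from 4.
Distance 1: reach 2, 5, 6, 8.
Found 5.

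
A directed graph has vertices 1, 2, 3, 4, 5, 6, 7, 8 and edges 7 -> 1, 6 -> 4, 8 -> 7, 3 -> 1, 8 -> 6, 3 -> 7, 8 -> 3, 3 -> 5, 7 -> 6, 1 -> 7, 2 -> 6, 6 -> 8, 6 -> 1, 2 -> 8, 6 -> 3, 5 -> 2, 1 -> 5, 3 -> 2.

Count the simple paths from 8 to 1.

8→3→1
8→3→2→6→1
8→3→5→2→6→1
8→3→7→1
8→3→7→6→1
8→6→1
8→6→3→1
8→6→3→7→1
8→7→1
8→7→6→1
8→7→6→3→1

11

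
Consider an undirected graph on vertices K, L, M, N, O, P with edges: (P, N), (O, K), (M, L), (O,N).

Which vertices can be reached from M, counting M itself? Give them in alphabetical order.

Start at M.
Its neighbours: L.
Nothing further is reachable.

L, M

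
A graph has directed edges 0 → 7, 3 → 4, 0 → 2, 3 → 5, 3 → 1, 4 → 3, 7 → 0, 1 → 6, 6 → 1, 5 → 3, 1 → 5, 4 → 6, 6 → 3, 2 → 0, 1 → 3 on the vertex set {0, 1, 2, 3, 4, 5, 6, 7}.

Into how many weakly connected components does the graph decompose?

2

From 0: component {0, 2, 7}.
From 1: component {1, 3, 4, 5, 6}.
That's 2 components.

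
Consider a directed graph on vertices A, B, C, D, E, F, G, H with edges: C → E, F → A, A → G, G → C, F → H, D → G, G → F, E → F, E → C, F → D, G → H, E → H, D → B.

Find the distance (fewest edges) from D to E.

Distance 0: D.
Distance 1: B, G.
Distance 2: C, F, H.
Distance 3: A, E — contains E.

3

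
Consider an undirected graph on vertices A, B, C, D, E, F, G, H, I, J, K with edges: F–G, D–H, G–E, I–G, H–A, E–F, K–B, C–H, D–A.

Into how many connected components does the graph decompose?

4

From A: component {A, C, D, H}.
From B: component {B, K}.
From E: component {E, F, G, I}.
From J: component {J}.
That's 4 components.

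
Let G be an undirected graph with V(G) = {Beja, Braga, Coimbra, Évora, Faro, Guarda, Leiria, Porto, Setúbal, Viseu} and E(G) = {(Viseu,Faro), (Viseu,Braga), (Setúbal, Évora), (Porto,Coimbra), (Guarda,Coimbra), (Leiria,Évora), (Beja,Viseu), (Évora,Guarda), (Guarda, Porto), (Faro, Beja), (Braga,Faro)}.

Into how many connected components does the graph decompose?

From Beja: component {Beja, Braga, Faro, Viseu}.
From Coimbra: component {Coimbra, Évora, Guarda, Leiria, Porto, Setúbal}.
That's 2 components.

2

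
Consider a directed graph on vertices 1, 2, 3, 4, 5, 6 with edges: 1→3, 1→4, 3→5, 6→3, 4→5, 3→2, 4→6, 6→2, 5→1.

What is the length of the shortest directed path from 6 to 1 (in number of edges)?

3

Distance 0: 6.
Distance 1: 2, 3.
Distance 2: 5.
Distance 3: 1 — contains 1.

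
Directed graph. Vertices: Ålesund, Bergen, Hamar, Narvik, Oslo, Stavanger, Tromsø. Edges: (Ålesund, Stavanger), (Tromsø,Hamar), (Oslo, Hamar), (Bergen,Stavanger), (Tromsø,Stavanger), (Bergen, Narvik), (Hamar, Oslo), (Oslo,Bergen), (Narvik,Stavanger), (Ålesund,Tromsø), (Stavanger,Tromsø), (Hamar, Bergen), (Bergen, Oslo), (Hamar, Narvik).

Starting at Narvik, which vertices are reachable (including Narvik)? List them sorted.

Start at Narvik.
Its neighbours: Stavanger.
Then their neighbours: Tromsø.
Then next layer: Hamar.
Then next layer: Bergen, Oslo.
Nothing further is reachable.

Bergen, Hamar, Narvik, Oslo, Stavanger, Tromsø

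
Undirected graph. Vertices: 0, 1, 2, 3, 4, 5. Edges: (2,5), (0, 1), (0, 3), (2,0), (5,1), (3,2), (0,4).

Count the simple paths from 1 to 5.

1–0–2–5
1–0–3–2–5
1–5

3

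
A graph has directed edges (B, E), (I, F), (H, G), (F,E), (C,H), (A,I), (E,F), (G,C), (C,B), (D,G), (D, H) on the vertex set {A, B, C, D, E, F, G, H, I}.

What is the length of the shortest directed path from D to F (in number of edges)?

5

Distance 0: D.
Distance 1: G, H.
Distance 2: C.
Distance 3: B.
Distance 4: E.
Distance 5: F — contains F.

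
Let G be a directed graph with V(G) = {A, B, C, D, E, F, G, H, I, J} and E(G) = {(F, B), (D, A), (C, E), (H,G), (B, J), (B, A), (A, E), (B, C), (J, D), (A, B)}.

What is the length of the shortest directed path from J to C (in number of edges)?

4

Distance 0: J.
Distance 1: D.
Distance 2: A.
Distance 3: B, E.
Distance 4: C — contains C.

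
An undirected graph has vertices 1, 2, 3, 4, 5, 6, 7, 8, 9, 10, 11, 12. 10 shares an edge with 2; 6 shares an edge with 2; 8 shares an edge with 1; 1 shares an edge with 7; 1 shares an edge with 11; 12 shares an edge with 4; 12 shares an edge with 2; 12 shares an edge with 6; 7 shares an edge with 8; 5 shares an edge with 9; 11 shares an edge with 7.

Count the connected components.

4

From 1: component {1, 7, 8, 11}.
From 2: component {2, 4, 6, 10, 12}.
From 3: component {3}.
From 5: component {5, 9}.
That's 4 components.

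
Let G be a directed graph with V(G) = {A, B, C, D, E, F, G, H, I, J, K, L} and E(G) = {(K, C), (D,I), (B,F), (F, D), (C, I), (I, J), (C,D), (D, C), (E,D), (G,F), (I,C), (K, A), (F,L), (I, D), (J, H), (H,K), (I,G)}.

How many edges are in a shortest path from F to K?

5

Distance 0: F.
Distance 1: D, L.
Distance 2: C, I.
Distance 3: G, J.
Distance 4: H.
Distance 5: K — contains K.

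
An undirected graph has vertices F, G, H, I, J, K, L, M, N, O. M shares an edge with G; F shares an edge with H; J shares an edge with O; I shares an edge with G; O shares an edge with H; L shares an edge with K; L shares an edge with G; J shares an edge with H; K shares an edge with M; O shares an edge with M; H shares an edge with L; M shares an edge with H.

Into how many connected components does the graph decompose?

2

From F: component {F, G, H, I, J, K, L, M, O}.
From N: component {N}.
That's 2 components.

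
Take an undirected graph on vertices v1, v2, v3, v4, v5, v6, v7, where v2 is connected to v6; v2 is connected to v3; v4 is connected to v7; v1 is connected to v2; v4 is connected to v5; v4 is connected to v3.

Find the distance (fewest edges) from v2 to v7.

3

Distance 0: v2.
Distance 1: v1, v3, v6.
Distance 2: v4.
Distance 3: v5, v7 — contains v7.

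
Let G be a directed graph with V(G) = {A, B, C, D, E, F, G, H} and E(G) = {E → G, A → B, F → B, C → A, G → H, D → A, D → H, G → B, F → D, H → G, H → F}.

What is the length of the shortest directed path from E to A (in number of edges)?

5

Distance 0: E.
Distance 1: G.
Distance 2: B, H.
Distance 3: F.
Distance 4: D.
Distance 5: A — contains A.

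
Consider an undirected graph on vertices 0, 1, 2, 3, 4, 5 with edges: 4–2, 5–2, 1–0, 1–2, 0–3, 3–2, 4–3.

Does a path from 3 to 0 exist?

Yes

Explore from 3.
Distance 1: reach 0, 2, 4.
Found 0.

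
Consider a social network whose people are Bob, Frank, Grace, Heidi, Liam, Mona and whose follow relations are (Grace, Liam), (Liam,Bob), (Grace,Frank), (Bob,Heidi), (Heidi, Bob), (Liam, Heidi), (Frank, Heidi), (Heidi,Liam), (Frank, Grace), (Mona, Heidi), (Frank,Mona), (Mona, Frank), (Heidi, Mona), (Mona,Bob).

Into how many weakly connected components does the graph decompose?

1

From Bob: component {Bob, Frank, Grace, Heidi, Liam, Mona}.
That's 1 component.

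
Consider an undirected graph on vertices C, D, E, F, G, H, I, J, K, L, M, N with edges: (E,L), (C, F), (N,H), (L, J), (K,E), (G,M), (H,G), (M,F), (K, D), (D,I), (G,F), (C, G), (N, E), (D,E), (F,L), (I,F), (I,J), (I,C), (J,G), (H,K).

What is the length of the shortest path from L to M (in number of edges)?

Distance 0: L.
Distance 1: E, F, J.
Distance 2: C, D, G, I, K, M, N — contains M.

2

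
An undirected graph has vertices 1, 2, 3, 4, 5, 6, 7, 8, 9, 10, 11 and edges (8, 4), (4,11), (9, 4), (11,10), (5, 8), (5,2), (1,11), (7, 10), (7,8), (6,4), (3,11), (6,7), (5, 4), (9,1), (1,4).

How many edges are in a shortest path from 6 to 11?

Distance 0: 6.
Distance 1: 4, 7.
Distance 2: 1, 5, 8, 9, 10, 11 — contains 11.

2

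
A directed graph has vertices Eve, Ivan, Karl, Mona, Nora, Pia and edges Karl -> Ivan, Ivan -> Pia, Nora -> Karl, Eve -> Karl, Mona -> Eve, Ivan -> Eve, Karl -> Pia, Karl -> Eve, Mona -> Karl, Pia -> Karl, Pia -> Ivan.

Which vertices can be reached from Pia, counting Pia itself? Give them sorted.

Start at Pia.
Its neighbours: Ivan, Karl.
Then their neighbours: Eve.
Nothing further is reachable.

Eve, Ivan, Karl, Pia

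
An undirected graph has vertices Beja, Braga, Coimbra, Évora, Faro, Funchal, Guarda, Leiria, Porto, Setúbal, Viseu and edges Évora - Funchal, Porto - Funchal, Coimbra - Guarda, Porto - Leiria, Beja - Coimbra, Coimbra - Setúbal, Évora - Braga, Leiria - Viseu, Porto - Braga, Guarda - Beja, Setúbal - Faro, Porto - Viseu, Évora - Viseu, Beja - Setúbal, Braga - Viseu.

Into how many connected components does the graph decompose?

2

From Beja: component {Beja, Coimbra, Faro, Guarda, Setúbal}.
From Braga: component {Braga, Évora, Funchal, Leiria, Porto, Viseu}.
That's 2 components.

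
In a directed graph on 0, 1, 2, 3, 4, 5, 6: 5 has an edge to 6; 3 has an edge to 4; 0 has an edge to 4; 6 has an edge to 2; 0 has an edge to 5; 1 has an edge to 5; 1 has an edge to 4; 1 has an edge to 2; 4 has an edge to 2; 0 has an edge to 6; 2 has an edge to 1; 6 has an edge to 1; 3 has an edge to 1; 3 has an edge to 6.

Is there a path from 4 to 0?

No

Explore from 4.
Distance 1: reach 2.
Distance 2: reach 1.
Distance 3: reach 5.
Distance 4: reach 6.
The search from 4 is exhausted; no directed path reaches 0.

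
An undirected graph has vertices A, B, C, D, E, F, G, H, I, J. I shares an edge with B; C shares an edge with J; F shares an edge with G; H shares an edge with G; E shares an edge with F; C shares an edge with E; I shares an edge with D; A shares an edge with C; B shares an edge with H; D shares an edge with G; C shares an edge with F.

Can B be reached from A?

Explore from A.
Distance 1: reach C.
Distance 2: reach E, F, J.
Distance 3: reach G.
Distance 4: reach D, H.
Distance 5: reach B, I.
Found B.

Yes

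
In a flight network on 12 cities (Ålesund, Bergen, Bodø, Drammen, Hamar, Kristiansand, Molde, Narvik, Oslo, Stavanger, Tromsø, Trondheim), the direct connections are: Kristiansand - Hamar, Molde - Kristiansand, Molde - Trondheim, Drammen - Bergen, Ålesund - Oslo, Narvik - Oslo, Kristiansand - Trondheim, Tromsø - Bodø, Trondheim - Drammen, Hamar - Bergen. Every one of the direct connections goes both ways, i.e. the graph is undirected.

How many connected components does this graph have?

4

From Ålesund: component {Ålesund, Narvik, Oslo}.
From Bergen: component {Bergen, Drammen, Hamar, Kristiansand, Molde, Trondheim}.
From Bodø: component {Bodø, Tromsø}.
From Stavanger: component {Stavanger}.
That's 4 components.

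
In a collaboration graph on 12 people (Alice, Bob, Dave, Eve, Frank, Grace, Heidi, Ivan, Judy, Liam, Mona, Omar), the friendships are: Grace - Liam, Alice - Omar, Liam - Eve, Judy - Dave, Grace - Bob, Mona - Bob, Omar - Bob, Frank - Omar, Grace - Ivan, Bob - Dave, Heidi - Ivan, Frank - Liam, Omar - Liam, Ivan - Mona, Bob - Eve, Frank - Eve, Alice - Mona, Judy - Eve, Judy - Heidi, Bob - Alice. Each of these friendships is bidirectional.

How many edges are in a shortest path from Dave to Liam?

3

Distance 0: Dave.
Distance 1: Bob, Judy.
Distance 2: Alice, Eve, Grace, Heidi, Mona, Omar.
Distance 3: Frank, Ivan, Liam — contains Liam.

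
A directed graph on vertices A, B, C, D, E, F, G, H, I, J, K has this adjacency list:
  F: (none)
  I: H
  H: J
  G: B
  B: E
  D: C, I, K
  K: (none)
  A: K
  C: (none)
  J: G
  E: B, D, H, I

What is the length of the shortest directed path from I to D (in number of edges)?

Distance 0: I.
Distance 1: H.
Distance 2: J.
Distance 3: G.
Distance 4: B.
Distance 5: E.
Distance 6: D — contains D.

6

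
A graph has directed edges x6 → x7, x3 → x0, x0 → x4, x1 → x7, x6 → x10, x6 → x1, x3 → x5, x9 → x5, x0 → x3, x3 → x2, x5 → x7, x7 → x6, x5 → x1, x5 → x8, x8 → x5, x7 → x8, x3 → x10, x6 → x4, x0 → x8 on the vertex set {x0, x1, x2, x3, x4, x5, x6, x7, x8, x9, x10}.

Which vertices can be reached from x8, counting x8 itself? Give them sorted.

x1, x4, x5, x6, x7, x8, x10

Start at x8.
Its neighbours: x5.
Then their neighbours: x1, x7.
Then next layer: x6.
Then next layer: x4, x10.
Nothing further is reachable.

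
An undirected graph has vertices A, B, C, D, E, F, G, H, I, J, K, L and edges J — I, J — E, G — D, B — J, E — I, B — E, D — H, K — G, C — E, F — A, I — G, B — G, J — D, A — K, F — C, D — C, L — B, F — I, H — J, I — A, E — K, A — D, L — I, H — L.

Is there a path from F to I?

Explore from F.
Distance 1: reach A, C, I.
Found I.

Yes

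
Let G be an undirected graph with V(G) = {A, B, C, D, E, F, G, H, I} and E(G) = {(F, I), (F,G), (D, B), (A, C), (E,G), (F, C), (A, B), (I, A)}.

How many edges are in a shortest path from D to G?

Distance 0: D.
Distance 1: B.
Distance 2: A.
Distance 3: C, I.
Distance 4: F.
Distance 5: G — contains G.

5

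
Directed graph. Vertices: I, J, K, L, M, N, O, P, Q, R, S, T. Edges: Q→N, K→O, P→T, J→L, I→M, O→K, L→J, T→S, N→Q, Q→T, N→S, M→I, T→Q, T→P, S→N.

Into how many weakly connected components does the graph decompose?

From I: component {I, M}.
From J: component {J, L}.
From K: component {K, O}.
From N: component {N, P, Q, S, T}.
From R: component {R}.
That's 5 components.

5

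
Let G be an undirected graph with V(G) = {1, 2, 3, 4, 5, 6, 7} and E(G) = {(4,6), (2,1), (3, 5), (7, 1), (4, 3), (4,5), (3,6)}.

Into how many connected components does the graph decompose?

From 1: component {1, 2, 7}.
From 3: component {3, 4, 5, 6}.
That's 2 components.

2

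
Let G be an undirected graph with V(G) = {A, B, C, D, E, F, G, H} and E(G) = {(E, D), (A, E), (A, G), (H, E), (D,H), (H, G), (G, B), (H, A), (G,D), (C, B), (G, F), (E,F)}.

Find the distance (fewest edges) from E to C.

4

Distance 0: E.
Distance 1: A, D, F, H.
Distance 2: G.
Distance 3: B.
Distance 4: C — contains C.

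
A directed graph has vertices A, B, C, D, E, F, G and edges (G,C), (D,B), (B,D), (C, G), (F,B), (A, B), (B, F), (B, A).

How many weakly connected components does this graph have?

3

From A: component {A, B, D, F}.
From C: component {C, G}.
From E: component {E}.
That's 3 components.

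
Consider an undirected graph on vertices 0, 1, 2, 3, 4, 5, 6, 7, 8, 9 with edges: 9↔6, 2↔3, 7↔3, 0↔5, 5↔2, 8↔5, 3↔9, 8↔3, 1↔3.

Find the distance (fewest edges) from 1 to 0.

Distance 0: 1.
Distance 1: 3.
Distance 2: 2, 7, 8, 9.
Distance 3: 5, 6.
Distance 4: 0 — contains 0.

4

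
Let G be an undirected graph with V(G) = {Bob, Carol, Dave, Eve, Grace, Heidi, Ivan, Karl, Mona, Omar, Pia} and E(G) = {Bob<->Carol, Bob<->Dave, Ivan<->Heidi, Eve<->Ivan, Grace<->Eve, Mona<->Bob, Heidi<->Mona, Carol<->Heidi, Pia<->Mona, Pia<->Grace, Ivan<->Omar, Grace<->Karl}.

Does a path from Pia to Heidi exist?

Yes

Explore from Pia.
Distance 1: reach Grace, Mona.
Distance 2: reach Bob, Eve, Heidi, Karl.
Found Heidi.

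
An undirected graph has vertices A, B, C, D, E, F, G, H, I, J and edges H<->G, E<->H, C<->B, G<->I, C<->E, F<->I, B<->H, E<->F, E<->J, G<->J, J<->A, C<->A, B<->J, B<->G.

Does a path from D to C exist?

No

D has no edges, so nothing is reachable from it.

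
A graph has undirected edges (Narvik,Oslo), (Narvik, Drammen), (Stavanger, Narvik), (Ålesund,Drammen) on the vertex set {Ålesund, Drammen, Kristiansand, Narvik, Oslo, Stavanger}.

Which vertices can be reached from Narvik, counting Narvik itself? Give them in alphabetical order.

Ålesund, Drammen, Narvik, Oslo, Stavanger

Start at Narvik.
Its neighbours: Drammen, Oslo, Stavanger.
Then their neighbours: Ålesund.
Nothing further is reachable.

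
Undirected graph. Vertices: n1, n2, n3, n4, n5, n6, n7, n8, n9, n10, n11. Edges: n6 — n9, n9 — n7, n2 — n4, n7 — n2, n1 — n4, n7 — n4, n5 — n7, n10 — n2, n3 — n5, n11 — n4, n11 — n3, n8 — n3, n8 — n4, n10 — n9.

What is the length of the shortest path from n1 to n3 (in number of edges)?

Distance 0: n1.
Distance 1: n4.
Distance 2: n2, n7, n8, n11.
Distance 3: n3, n5, n9, n10 — contains n3.

3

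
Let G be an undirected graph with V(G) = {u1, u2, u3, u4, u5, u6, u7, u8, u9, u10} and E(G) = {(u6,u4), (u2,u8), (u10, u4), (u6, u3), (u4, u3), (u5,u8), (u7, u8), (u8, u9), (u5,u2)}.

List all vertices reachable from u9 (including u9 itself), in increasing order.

Start at u9.
Its neighbours: u8.
Then their neighbours: u2, u5, u7.
Nothing further is reachable.

u2, u5, u7, u8, u9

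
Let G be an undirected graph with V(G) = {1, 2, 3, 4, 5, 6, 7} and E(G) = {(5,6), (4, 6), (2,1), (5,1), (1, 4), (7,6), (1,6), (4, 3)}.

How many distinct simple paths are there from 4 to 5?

4

4–1–5
4–1–6–5
4–6–1–5
4–6–5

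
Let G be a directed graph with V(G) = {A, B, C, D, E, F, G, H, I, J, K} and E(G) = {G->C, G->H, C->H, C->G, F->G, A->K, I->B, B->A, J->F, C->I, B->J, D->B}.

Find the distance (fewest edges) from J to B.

5

Distance 0: J.
Distance 1: F.
Distance 2: G.
Distance 3: C, H.
Distance 4: I.
Distance 5: B — contains B.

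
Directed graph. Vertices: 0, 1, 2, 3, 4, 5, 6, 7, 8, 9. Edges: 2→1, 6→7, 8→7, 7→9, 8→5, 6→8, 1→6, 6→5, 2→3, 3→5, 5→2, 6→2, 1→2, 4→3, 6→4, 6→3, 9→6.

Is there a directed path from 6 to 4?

Yes

Explore from 6.
Distance 1: reach 2, 3, 4, 5, 7, 8.
Found 4.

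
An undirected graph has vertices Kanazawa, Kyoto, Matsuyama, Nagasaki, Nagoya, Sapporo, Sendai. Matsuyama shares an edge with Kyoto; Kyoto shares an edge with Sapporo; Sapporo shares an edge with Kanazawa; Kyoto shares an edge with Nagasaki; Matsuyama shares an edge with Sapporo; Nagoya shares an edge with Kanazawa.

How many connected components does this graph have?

From Kanazawa: component {Kanazawa, Kyoto, Matsuyama, Nagasaki, Nagoya, Sapporo}.
From Sendai: component {Sendai}.
That's 2 components.

2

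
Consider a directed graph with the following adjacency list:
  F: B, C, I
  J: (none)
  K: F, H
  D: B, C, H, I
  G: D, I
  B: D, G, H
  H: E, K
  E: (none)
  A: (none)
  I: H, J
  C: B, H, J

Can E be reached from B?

Yes

Explore from B.
Distance 1: reach D, G, H.
Distance 2: reach C, E, I, K.
Found E.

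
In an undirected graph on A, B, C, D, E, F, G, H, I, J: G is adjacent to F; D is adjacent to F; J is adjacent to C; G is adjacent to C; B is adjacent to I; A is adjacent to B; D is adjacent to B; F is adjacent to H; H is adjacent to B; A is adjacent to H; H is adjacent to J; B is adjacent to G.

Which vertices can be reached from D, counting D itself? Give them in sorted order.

A, B, C, D, F, G, H, I, J

Start at D.
Its neighbours: B, F.
Then their neighbours: A, G, H, I.
Then next layer: C, J.
Nothing further is reachable.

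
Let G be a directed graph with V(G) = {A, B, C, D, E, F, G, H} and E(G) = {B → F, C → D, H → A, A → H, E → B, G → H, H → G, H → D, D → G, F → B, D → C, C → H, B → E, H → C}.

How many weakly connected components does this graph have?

From A: component {A, C, D, G, H}.
From B: component {B, E, F}.
That's 2 components.

2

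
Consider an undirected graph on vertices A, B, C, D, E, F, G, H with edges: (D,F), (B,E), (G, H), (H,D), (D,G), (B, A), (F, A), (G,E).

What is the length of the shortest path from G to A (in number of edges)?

3

Distance 0: G.
Distance 1: D, E, H.
Distance 2: B, F.
Distance 3: A — contains A.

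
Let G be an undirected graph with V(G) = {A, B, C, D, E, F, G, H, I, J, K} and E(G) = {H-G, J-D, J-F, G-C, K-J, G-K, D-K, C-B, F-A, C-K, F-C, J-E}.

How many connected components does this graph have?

From A: component {A, B, C, D, E, F, G, H, J, K}.
From I: component {I}.
That's 2 components.

2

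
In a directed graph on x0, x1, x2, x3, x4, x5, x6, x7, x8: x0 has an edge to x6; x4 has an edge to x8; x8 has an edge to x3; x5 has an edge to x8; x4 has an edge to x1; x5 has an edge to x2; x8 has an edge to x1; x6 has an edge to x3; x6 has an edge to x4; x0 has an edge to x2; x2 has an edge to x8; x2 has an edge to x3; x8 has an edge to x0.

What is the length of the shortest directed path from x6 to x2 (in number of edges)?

Distance 0: x6.
Distance 1: x3, x4.
Distance 2: x1, x8.
Distance 3: x0.
Distance 4: x2 — contains x2.

4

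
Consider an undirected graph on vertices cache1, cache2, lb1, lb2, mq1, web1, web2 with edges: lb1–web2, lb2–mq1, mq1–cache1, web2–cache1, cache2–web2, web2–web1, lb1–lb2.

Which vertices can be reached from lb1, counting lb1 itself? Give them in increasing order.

cache1, cache2, lb1, lb2, mq1, web1, web2

Start at lb1.
Its neighbours: lb2, web2.
Then their neighbours: cache1, cache2, mq1, web1.
Every vertex is now reached.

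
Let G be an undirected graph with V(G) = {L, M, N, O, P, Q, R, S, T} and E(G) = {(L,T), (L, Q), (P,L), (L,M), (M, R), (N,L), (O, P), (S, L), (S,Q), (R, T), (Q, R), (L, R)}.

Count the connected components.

From L: component {L, M, N, O, P, Q, R, S, T}.
That's 1 component.

1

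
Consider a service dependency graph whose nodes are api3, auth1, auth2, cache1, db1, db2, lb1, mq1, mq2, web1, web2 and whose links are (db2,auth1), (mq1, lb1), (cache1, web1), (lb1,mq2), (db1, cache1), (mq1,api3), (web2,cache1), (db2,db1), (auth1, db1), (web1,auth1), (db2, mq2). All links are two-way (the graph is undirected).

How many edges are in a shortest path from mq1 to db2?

Distance 0: mq1.
Distance 1: api3, lb1.
Distance 2: mq2.
Distance 3: db2 — contains db2.

3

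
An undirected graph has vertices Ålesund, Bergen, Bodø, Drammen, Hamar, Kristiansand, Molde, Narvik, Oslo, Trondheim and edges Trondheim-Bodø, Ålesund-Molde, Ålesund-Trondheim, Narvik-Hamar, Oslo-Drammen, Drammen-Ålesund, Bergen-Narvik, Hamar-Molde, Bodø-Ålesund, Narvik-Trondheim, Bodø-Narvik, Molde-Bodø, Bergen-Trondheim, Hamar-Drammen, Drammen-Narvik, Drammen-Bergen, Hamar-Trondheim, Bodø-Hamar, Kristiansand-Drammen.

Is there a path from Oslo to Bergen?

Yes

Explore from Oslo.
Distance 1: reach Drammen.
Distance 2: reach Ålesund, Bergen, Hamar, Kristiansand, Narvik.
Found Bergen.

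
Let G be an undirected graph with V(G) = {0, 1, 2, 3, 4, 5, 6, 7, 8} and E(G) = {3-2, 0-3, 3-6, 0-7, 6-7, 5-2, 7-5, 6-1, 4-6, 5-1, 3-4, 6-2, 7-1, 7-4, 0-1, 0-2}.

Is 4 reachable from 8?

No

8 has no edges, so nothing is reachable from it.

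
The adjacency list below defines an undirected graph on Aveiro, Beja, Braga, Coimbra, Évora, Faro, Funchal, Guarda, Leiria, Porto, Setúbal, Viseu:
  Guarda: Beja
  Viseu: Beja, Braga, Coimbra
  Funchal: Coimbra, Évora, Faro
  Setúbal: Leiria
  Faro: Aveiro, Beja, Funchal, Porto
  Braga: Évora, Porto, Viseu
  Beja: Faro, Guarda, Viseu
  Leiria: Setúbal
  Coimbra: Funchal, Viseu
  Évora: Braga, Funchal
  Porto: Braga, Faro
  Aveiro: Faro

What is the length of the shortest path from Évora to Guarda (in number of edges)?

Distance 0: Évora.
Distance 1: Braga, Funchal.
Distance 2: Coimbra, Faro, Porto, Viseu.
Distance 3: Aveiro, Beja.
Distance 4: Guarda — contains Guarda.

4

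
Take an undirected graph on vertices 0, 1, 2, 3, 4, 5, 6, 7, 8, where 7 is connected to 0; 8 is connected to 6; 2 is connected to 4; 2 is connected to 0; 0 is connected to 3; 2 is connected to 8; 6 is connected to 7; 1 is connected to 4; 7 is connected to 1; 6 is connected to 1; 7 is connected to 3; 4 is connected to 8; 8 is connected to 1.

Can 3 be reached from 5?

No

5 has no edges, so nothing is reachable from it.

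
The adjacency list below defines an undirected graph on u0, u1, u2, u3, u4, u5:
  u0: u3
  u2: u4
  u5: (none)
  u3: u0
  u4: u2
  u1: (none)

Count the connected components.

From u0: component {u0, u3}.
From u1: component {u1}.
From u2: component {u2, u4}.
From u5: component {u5}.
That's 4 components.

4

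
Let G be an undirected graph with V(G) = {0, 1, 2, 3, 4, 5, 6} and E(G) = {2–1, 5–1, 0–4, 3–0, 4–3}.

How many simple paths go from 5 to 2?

1

5–1–2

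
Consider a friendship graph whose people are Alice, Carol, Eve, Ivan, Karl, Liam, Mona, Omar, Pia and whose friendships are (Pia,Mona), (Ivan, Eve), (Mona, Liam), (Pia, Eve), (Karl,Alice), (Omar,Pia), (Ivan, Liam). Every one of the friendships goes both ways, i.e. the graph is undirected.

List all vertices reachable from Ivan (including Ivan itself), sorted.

Eve, Ivan, Liam, Mona, Omar, Pia

Start at Ivan.
Its neighbours: Eve, Liam.
Then their neighbours: Mona, Pia.
Then next layer: Omar.
Nothing further is reachable.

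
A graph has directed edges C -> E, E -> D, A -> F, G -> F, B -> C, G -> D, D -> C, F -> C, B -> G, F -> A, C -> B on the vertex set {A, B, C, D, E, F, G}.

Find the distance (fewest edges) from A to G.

Distance 0: A.
Distance 1: F.
Distance 2: C.
Distance 3: B, E.
Distance 4: D, G — contains G.

4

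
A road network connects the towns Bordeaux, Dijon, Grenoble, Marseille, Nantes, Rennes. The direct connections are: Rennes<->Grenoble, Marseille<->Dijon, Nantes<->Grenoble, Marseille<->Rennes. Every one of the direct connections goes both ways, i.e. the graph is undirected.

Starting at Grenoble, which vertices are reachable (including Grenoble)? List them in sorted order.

Dijon, Grenoble, Marseille, Nantes, Rennes

Start at Grenoble.
Its neighbours: Nantes, Rennes.
Then their neighbours: Marseille.
Then next layer: Dijon.
Nothing further is reachable.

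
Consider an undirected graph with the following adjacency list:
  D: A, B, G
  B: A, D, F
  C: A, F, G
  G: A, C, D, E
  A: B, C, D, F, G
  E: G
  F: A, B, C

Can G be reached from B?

Yes

Explore from B.
Distance 1: reach A, D, F.
Distance 2: reach C, G.
Found G.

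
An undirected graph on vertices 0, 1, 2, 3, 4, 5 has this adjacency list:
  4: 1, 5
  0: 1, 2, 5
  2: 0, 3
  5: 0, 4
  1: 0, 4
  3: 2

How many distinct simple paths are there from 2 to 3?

2–3

1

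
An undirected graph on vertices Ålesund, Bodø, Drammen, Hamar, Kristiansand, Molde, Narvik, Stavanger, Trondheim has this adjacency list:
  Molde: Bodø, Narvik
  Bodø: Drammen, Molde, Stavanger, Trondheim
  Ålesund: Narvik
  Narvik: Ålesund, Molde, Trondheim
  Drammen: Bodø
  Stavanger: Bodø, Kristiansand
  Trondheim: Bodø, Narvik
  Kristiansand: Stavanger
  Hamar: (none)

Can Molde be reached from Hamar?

No

Hamar has no edges, so nothing is reachable from it.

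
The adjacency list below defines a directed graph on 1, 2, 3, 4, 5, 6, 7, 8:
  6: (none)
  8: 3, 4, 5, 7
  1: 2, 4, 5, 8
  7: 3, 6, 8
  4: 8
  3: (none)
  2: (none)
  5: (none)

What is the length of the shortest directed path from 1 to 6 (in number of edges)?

Distance 0: 1.
Distance 1: 2, 4, 5, 8.
Distance 2: 3, 7.
Distance 3: 6 — contains 6.

3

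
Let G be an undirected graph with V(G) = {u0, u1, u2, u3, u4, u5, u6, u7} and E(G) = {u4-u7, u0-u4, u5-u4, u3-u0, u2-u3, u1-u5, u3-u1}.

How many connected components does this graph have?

2

From u0: component {u0, u1, u2, u3, u4, u5, u7}.
From u6: component {u6}.
That's 2 components.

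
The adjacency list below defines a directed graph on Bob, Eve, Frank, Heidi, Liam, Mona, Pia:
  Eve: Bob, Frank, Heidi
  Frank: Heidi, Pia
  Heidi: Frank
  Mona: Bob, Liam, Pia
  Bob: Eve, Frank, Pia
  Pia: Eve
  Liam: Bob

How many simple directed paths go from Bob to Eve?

Bob→Eve
Bob→Frank→Pia→Eve
Bob→Pia→Eve

3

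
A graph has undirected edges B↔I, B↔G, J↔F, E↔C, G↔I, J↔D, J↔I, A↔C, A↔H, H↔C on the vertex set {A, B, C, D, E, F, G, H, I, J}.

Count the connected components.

2

From A: component {A, C, E, H}.
From B: component {B, D, F, G, I, J}.
That's 2 components.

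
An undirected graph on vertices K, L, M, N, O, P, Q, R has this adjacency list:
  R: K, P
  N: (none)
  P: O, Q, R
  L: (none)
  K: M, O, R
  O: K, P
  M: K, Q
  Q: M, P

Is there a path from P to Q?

Yes

Explore from P.
Distance 1: reach O, Q, R.
Found Q.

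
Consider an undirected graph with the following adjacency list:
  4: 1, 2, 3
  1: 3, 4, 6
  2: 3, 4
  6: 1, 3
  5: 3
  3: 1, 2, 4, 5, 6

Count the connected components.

1

From 1: component {1, 2, 3, 4, 5, 6}.
That's 1 component.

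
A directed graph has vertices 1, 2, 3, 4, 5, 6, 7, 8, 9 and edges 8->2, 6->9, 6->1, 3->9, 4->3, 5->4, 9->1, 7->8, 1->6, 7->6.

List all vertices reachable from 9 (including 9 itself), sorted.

1, 6, 9

Start at 9.
Its neighbours: 1.
Then their neighbours: 6.
Nothing further is reachable.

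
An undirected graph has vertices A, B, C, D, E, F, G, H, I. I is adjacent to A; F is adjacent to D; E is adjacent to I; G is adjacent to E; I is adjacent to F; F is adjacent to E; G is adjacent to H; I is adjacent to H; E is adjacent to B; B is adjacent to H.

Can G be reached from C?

No

C has no edges, so nothing is reachable from it.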